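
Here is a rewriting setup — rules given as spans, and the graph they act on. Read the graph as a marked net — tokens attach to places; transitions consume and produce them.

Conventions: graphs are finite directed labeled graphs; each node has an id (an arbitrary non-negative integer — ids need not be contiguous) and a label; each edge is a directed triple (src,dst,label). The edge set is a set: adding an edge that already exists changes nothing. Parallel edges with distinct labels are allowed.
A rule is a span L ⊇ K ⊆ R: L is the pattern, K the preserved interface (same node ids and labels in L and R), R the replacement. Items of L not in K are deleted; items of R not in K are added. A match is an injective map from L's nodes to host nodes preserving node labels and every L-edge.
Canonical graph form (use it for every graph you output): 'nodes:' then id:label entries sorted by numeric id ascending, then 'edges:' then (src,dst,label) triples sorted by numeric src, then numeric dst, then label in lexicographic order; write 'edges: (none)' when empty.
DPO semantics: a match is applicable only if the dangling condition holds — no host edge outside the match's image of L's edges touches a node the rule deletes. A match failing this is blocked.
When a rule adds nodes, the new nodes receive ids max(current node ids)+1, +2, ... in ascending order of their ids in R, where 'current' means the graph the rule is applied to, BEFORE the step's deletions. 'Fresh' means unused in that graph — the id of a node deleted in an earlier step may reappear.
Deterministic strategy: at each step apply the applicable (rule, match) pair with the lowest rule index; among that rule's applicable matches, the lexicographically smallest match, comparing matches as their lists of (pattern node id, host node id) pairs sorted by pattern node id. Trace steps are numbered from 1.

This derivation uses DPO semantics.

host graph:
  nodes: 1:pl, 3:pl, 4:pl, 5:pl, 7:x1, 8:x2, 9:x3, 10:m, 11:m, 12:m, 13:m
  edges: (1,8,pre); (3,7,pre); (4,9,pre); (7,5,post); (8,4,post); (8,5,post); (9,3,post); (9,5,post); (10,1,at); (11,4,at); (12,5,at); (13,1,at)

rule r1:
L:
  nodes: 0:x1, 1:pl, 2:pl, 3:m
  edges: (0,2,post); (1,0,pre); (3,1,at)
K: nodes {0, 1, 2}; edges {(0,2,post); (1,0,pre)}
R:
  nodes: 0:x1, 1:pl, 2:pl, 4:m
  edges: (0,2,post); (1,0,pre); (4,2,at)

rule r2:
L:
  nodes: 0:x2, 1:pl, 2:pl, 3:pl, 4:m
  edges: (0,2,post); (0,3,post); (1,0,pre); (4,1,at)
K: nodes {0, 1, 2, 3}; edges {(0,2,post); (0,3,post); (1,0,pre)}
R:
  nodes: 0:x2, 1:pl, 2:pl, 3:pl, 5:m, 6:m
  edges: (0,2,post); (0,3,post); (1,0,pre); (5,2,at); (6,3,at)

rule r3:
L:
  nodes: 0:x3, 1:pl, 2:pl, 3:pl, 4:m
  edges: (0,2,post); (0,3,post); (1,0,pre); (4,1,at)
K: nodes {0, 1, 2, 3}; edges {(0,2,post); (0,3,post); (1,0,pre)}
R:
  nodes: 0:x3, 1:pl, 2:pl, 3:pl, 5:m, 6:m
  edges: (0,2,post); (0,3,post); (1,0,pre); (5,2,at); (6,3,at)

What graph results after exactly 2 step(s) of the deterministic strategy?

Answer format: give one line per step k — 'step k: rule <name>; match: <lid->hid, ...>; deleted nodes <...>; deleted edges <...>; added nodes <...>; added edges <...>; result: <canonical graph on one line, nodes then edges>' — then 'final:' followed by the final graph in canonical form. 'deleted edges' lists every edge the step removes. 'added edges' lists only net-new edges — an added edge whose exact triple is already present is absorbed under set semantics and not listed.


step 1: rule r2; match: 0->8, 1->1, 2->4, 3->5, 4->10; deleted nodes 10; deleted edges (10,1,at); added nodes 14, 15; added edges (14,4,at); (15,5,at); result: nodes: 1:pl, 3:pl, 4:pl, 5:pl, 7:x1, 8:x2, 9:x3, 11:m, 12:m, 13:m, 14:m, 15:m edges: (1,8,pre); (3,7,pre); (4,9,pre); (7,5,post); (8,4,post); (8,5,post); (9,3,post); (9,5,post); (11,4,at); (12,5,at); (13,1,at); (14,4,at); (15,5,at)
step 2: rule r2; match: 0->8, 1->1, 2->4, 3->5, 4->13; deleted nodes 13; deleted edges (13,1,at); added nodes 16, 17; added edges (16,4,at); (17,5,at); result: nodes: 1:pl, 3:pl, 4:pl, 5:pl, 7:x1, 8:x2, 9:x3, 11:m, 12:m, 14:m, 15:m, 16:m, 17:m edges: (1,8,pre); (3,7,pre); (4,9,pre); (7,5,post); (8,4,post); (8,5,post); (9,3,post); (9,5,post); (11,4,at); (12,5,at); (14,4,at); (15,5,at); (16,4,at); (17,5,at)
final:
nodes: 1:pl, 3:pl, 4:pl, 5:pl, 7:x1, 8:x2, 9:x3, 11:m, 12:m, 14:m, 15:m, 16:m, 17:m
edges: (1,8,pre); (3,7,pre); (4,9,pre); (7,5,post); (8,4,post); (8,5,post); (9,3,post); (9,5,post); (11,4,at); (12,5,at); (14,4,at); (15,5,at); (16,4,at); (17,5,at)


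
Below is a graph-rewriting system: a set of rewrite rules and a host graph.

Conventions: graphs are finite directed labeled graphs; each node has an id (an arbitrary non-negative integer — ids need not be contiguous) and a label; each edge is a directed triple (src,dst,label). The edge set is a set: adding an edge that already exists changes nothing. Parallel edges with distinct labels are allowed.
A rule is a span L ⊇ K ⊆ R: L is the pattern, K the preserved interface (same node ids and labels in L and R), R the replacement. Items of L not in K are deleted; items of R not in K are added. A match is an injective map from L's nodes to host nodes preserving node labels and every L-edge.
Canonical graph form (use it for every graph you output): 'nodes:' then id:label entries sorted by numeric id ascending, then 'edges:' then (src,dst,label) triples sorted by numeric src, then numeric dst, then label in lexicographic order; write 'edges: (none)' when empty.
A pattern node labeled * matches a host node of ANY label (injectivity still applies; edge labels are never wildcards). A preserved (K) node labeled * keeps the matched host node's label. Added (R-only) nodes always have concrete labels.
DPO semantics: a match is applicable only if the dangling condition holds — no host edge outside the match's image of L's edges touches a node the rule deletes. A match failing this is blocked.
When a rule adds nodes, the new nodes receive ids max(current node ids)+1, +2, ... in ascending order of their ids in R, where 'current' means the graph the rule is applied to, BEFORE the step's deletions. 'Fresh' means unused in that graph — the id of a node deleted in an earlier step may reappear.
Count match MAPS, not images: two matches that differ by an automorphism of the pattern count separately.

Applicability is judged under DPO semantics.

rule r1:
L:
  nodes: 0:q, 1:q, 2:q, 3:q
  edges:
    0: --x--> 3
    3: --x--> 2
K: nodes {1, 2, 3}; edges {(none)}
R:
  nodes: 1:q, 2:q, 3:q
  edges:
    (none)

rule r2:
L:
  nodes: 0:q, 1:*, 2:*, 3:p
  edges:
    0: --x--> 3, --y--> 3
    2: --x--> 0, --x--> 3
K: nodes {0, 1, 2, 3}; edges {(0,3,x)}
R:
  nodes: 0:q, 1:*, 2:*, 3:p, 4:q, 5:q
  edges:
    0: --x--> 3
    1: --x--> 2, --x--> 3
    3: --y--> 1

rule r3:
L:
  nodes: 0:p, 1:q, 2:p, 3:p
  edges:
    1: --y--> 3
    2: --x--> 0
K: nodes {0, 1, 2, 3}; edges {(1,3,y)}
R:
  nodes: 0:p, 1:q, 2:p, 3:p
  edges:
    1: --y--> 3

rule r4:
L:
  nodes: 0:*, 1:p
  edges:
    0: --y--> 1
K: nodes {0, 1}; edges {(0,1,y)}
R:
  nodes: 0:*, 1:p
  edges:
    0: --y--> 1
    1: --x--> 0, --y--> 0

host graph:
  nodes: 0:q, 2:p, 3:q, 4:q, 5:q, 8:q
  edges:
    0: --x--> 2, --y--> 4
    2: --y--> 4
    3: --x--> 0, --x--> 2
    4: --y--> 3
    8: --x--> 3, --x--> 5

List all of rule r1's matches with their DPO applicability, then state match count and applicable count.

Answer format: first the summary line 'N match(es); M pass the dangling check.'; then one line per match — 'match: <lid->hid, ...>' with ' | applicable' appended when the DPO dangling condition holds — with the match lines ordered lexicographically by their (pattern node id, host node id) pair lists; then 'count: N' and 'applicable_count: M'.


2 match(es); 0 pass the dangling check.
match: 0->8, 1->4, 2->0, 3->3
match: 0->8, 1->5, 2->0, 3->3
count: 2
applicable_count: 0


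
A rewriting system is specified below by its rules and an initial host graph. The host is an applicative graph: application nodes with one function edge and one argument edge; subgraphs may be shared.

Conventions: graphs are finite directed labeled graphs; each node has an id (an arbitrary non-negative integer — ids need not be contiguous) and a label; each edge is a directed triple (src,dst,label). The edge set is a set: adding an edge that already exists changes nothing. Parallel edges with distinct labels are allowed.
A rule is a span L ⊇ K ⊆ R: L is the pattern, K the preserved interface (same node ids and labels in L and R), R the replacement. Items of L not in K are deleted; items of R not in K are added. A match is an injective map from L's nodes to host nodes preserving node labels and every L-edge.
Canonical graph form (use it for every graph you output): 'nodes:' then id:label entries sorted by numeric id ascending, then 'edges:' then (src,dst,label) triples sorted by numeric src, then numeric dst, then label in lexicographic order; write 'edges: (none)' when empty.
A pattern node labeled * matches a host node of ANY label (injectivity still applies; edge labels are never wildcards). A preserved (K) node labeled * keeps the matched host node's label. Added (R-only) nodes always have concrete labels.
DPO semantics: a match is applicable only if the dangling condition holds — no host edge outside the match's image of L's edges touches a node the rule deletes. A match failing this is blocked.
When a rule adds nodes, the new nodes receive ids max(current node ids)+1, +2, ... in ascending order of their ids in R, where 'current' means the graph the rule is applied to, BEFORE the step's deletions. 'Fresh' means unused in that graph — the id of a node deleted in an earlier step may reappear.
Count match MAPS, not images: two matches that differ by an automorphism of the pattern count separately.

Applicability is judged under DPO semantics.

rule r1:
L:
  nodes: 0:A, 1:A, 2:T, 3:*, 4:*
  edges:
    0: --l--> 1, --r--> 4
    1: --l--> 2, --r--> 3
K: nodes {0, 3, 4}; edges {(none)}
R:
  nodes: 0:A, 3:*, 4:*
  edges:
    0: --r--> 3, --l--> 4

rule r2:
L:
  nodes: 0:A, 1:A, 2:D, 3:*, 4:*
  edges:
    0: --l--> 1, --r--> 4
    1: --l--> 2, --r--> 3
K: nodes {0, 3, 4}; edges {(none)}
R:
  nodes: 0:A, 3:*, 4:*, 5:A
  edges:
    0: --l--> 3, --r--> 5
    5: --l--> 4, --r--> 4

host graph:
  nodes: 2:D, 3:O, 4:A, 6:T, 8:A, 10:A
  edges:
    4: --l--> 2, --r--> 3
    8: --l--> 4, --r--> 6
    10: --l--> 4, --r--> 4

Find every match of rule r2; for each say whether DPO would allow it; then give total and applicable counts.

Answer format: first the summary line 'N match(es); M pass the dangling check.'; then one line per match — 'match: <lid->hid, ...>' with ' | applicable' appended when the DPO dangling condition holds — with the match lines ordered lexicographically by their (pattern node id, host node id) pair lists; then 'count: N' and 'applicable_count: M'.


1 match(es); 0 pass the dangling check.
match: 0->8, 1->4, 2->2, 3->3, 4->6
count: 1
applicable_count: 0


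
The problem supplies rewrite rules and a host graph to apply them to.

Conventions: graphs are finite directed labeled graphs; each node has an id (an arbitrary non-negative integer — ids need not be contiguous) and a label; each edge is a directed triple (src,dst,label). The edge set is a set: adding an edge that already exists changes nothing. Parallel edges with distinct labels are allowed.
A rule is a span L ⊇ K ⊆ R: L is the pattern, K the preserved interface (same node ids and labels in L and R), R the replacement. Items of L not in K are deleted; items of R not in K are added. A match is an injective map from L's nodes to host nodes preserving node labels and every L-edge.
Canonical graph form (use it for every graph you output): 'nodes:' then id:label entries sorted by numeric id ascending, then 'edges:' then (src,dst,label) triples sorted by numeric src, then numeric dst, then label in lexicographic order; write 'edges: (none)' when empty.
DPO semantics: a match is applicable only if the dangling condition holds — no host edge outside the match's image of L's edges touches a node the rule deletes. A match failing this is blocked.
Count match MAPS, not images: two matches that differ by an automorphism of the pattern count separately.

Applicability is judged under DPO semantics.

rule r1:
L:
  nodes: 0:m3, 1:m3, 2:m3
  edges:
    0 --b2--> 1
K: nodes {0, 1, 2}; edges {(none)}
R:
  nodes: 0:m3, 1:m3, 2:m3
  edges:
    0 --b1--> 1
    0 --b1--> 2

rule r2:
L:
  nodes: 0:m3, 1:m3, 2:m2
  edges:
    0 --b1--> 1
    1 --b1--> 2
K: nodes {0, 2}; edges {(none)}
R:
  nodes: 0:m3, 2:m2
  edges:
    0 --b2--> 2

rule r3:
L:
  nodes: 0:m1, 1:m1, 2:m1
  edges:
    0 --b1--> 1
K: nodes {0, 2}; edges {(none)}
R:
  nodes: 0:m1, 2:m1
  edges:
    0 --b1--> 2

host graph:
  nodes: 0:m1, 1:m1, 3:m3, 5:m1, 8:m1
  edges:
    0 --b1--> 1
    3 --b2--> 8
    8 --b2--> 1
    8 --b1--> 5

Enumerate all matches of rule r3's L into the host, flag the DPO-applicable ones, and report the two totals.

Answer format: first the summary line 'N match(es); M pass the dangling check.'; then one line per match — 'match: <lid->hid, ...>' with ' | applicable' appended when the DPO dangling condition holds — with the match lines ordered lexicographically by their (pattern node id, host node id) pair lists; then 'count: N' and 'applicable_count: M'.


4 match(es); 2 pass the dangling check.
match: 0->0, 1->1, 2->5
match: 0->0, 1->1, 2->8
match: 0->8, 1->5, 2->0 | applicable
match: 0->8, 1->5, 2->1 | applicable
count: 4
applicable_count: 2


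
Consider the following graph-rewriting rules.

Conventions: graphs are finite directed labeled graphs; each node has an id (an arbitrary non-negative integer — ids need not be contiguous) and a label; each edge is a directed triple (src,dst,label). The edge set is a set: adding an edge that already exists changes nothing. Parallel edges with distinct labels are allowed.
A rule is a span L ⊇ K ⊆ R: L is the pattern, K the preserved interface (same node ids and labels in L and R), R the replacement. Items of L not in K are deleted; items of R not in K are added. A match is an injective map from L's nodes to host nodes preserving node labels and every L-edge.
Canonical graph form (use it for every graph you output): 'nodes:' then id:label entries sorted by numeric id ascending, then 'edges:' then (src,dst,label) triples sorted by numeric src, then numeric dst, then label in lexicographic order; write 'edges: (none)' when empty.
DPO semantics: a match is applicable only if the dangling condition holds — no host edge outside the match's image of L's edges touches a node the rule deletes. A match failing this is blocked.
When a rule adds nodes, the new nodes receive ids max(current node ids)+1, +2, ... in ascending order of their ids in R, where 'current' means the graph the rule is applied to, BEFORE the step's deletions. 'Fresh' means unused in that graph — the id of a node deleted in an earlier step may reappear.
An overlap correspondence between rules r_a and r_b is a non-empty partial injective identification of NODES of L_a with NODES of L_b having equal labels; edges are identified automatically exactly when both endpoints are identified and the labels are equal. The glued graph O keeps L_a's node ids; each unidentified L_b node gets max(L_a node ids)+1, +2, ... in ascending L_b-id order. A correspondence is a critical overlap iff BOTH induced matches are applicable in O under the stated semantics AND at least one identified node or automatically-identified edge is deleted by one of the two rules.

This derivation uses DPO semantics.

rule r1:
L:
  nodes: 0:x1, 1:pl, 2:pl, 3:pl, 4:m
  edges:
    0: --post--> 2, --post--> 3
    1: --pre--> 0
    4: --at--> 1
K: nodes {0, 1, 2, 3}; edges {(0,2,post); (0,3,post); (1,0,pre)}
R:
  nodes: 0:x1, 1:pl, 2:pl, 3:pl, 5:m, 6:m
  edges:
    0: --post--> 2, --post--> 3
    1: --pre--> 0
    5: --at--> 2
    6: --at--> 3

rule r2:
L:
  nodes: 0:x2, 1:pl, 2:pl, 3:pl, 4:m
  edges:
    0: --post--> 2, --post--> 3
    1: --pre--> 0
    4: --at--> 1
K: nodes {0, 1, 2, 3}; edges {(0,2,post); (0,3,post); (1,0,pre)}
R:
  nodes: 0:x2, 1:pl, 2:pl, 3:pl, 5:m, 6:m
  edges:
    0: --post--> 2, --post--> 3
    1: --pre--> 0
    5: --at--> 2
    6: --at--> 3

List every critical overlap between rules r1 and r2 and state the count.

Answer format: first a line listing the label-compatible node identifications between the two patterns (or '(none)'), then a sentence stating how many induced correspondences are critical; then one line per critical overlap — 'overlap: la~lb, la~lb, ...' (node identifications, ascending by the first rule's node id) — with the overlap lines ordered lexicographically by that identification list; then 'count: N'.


label-compatible node identifications between L(r1) and L(r2): 1~1, 1~2, 1~3, 2~1, 2~2, 2~3, 3~1, 3~2, 3~3, 4~4
7 of the induced correspondences are critical overlaps of r1 and r2.
overlap: 1~1, 2~2, 3~3, 4~4
overlap: 1~1, 2~2, 4~4
overlap: 1~1, 2~3, 3~2, 4~4
overlap: 1~1, 2~3, 4~4
overlap: 1~1, 3~2, 4~4
overlap: 1~1, 3~3, 4~4
overlap: 1~1, 4~4
count: 7


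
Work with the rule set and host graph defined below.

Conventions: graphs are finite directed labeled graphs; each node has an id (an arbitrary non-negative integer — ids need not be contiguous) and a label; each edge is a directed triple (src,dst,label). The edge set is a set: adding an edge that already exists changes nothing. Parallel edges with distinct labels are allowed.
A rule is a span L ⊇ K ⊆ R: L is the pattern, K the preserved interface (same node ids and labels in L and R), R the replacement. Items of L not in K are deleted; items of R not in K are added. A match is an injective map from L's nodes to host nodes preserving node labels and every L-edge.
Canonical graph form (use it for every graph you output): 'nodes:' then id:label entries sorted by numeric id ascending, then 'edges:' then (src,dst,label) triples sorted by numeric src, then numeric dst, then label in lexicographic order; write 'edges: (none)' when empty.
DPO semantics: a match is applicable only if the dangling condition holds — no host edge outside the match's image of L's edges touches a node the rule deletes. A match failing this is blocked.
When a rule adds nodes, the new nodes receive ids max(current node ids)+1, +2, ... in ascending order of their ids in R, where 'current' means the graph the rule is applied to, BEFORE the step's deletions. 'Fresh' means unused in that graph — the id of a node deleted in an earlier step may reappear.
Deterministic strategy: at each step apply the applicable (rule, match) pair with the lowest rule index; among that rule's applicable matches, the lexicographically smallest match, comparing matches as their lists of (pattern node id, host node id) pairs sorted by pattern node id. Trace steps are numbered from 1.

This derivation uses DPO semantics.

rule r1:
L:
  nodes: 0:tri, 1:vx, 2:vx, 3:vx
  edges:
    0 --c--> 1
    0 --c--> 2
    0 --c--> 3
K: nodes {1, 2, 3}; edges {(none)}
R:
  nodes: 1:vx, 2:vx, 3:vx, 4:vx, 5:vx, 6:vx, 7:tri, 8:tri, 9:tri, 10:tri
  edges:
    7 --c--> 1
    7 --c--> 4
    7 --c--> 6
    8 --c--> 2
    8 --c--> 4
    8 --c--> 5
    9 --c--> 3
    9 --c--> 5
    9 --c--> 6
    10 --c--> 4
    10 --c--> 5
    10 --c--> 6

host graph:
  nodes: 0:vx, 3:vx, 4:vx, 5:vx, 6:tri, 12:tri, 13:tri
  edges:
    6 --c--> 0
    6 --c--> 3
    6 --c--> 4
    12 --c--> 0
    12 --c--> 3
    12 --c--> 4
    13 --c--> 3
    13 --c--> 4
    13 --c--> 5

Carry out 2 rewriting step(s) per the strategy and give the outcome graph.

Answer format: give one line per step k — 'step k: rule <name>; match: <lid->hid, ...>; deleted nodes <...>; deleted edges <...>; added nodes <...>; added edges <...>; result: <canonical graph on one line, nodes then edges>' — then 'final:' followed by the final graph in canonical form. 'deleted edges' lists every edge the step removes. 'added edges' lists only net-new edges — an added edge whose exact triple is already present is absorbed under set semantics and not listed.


step 1: rule r1; match: 0->6, 1->0, 2->3, 3->4; deleted nodes 6; deleted edges (6,0,c); (6,3,c); (6,4,c); added nodes 14, 15, 16, 17, 18, 19, 20; added edges (17,0,c); (17,14,c); (17,16,c); (18,3,c); (18,14,c); (18,15,c); (19,4,c); (19,15,c); (19,16,c); (20,14,c); (20,15,c); (20,16,c); result: nodes: 0:vx, 3:vx, 4:vx, 5:vx, 12:tri, 13:tri, 14:vx, 15:vx, 16:vx, 17:tri, 18:tri, 19:tri, 20:tri edges: (12,0,c); (12,3,c); (12,4,c); (13,3,c); (13,4,c); (13,5,c); (17,0,c); (17,14,c); (17,16,c); (18,3,c); (18,14,c); (18,15,c); (19,4,c); (19,15,c); (19,16,c); (20,14,c); (20,15,c); (20,16,c)
step 2: rule r1; match: 0->12, 1->0, 2->3, 3->4; deleted nodes 12; deleted edges (12,0,c); (12,3,c); (12,4,c); added nodes 21, 22, 23, 24, 25, 26, 27; added edges (24,0,c); (24,21,c); (24,23,c); (25,3,c); (25,21,c); (25,22,c); (26,4,c); (26,22,c); (26,23,c); (27,21,c); (27,22,c); (27,23,c); result: nodes: 0:vx, 3:vx, 4:vx, 5:vx, 13:tri, 14:vx, 15:vx, 16:vx, 17:tri, 18:tri, 19:tri, 20:tri, 21:vx, 22:vx, 23:vx, 24:tri, 25:tri, 26:tri, 27:tri edges: (13,3,c); (13,4,c); (13,5,c); (17,0,c); (17,14,c); (17,16,c); (18,3,c); (18,14,c); (18,15,c); (19,4,c); (19,15,c); (19,16,c); (20,14,c); (20,15,c); (20,16,c); (24,0,c); (24,21,c); (24,23,c); (25,3,c); (25,21,c); (25,22,c); (26,4,c); (26,22,c); (26,23,c); (27,21,c); (27,22,c); (27,23,c)
final:
nodes: 0:vx, 3:vx, 4:vx, 5:vx, 13:tri, 14:vx, 15:vx, 16:vx, 17:tri, 18:tri, 19:tri, 20:tri, 21:vx, 22:vx, 23:vx, 24:tri, 25:tri, 26:tri, 27:tri
edges: (13,3,c); (13,4,c); (13,5,c); (17,0,c); (17,14,c); (17,16,c); (18,3,c); (18,14,c); (18,15,c); (19,4,c); (19,15,c); (19,16,c); (20,14,c); (20,15,c); (20,16,c); (24,0,c); (24,21,c); (24,23,c); (25,3,c); (25,21,c); (25,22,c); (26,4,c); (26,22,c); (26,23,c); (27,21,c); (27,22,c); (27,23,c)


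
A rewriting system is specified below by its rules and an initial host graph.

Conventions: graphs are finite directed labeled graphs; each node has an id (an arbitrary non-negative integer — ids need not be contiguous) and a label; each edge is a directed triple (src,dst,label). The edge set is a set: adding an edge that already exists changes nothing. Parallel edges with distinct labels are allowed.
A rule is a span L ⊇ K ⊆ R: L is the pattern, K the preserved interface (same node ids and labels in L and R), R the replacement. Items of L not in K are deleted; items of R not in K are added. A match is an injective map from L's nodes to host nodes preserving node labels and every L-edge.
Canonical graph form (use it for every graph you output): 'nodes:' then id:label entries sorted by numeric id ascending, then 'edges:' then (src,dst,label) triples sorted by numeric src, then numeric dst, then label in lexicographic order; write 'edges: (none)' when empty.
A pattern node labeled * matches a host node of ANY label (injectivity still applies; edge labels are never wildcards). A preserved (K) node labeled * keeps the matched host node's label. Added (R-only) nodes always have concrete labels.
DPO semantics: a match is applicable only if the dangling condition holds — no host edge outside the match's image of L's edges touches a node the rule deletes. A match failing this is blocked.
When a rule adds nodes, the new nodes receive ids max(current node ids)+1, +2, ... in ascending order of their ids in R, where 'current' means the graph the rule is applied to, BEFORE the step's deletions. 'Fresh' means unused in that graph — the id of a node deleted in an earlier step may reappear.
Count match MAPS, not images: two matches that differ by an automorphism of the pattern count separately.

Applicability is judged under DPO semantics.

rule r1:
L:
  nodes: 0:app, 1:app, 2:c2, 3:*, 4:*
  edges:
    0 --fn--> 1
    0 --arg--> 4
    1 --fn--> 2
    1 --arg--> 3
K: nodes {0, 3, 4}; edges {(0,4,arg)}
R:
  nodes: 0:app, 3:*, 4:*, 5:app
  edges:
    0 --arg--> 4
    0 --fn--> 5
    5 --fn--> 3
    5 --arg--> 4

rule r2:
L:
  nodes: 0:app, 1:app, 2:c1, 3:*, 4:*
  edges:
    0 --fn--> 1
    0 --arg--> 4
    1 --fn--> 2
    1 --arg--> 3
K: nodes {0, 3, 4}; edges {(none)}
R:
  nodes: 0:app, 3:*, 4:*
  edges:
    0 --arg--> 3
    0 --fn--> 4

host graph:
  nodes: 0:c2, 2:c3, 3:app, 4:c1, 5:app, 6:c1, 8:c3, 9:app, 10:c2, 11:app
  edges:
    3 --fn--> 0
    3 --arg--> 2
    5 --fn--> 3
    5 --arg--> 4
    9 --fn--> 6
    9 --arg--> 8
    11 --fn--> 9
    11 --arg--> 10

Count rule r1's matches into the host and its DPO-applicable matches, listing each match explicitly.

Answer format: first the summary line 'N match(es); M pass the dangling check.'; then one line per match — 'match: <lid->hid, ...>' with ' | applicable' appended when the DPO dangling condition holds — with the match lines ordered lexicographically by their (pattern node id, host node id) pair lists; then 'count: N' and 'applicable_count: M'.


1 match(es); 1 pass the dangling check.
match: 0->5, 1->3, 2->0, 3->2, 4->4 | applicable
count: 1
applicable_count: 1


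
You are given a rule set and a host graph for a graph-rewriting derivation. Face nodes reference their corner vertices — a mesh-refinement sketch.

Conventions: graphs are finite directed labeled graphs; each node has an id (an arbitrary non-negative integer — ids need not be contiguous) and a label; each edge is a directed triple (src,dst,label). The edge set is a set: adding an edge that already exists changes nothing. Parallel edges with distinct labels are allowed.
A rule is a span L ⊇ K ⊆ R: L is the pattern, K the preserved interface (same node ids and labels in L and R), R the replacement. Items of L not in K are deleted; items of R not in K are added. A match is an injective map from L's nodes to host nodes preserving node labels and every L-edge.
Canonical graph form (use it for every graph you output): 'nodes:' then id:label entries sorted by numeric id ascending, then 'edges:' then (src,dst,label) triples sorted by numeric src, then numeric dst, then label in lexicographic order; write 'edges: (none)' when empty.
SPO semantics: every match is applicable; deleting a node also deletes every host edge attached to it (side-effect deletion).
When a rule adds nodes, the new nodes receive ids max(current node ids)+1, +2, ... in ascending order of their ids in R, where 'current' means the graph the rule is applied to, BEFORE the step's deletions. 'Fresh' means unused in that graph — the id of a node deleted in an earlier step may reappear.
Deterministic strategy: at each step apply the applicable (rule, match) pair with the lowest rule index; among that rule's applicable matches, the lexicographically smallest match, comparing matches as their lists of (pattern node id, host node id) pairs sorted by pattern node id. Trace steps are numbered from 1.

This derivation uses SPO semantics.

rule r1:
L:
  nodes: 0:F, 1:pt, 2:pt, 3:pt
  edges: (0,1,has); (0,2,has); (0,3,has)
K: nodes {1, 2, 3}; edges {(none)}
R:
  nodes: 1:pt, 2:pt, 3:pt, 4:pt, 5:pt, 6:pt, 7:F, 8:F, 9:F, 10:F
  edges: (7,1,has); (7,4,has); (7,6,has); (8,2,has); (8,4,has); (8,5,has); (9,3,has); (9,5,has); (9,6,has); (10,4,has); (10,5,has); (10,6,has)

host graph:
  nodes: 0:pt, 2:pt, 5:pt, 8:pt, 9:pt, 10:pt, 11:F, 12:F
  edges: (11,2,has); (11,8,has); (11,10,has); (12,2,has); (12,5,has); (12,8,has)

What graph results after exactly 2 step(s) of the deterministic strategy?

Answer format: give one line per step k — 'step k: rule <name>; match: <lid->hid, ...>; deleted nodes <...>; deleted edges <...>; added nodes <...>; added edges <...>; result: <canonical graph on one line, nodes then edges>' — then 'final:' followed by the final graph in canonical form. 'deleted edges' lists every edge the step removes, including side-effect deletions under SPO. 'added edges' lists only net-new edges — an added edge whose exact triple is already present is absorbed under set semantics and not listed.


step 1: rule r1; match: 0->11, 1->2, 2->8, 3->10; deleted nodes 11; deleted edges (11,2,has); (11,8,has); (11,10,has); added nodes 13, 14, 15, 16, 17, 18, 19; added edges (16,2,has); (16,13,has); (16,15,has); (17,8,has); (17,13,has); (17,14,has); (18,10,has); (18,14,has); (18,15,has); (19,13,has); (19,14,has); (19,15,has); result: nodes: 0:pt, 2:pt, 5:pt, 8:pt, 9:pt, 10:pt, 12:F, 13:pt, 14:pt, 15:pt, 16:F, 17:F, 18:F, 19:F edges: (12,2,has); (12,5,has); (12,8,has); (16,2,has); (16,13,has); (16,15,has); (17,8,has); (17,13,has); (17,14,has); (18,10,has); (18,14,has); (18,15,has); (19,13,has); (19,14,has); (19,15,has)
step 2: rule r1; match: 0->12, 1->2, 2->5, 3->8; deleted nodes 12; deleted edges (12,2,has); (12,5,has); (12,8,has); added nodes 20, 21, 22, 23, 24, 25, 26; added edges (23,2,has); (23,20,has); (23,22,has); (24,5,has); (24,20,has); (24,21,has); (25,8,has); (25,21,has); (25,22,has); (26,20,has); (26,21,has); (26,22,has); result: nodes: 0:pt, 2:pt, 5:pt, 8:pt, 9:pt, 10:pt, 13:pt, 14:pt, 15:pt, 16:F, 17:F, 18:F, 19:F, 20:pt, 21:pt, 22:pt, 23:F, 24:F, 25:F, 26:F edges: (16,2,has); (16,13,has); (16,15,has); (17,8,has); (17,13,has); (17,14,has); (18,10,has); (18,14,has); (18,15,has); (19,13,has); (19,14,has); (19,15,has); (23,2,has); (23,20,has); (23,22,has); (24,5,has); (24,20,has); (24,21,has); (25,8,has); (25,21,has); (25,22,has); (26,20,has); (26,21,has); (26,22,has)
final:
nodes: 0:pt, 2:pt, 5:pt, 8:pt, 9:pt, 10:pt, 13:pt, 14:pt, 15:pt, 16:F, 17:F, 18:F, 19:F, 20:pt, 21:pt, 22:pt, 23:F, 24:F, 25:F, 26:F
edges: (16,2,has); (16,13,has); (16,15,has); (17,8,has); (17,13,has); (17,14,has); (18,10,has); (18,14,has); (18,15,has); (19,13,has); (19,14,has); (19,15,has); (23,2,has); (23,20,has); (23,22,has); (24,5,has); (24,20,has); (24,21,has); (25,8,has); (25,21,has); (25,22,has); (26,20,has); (26,21,has); (26,22,has)


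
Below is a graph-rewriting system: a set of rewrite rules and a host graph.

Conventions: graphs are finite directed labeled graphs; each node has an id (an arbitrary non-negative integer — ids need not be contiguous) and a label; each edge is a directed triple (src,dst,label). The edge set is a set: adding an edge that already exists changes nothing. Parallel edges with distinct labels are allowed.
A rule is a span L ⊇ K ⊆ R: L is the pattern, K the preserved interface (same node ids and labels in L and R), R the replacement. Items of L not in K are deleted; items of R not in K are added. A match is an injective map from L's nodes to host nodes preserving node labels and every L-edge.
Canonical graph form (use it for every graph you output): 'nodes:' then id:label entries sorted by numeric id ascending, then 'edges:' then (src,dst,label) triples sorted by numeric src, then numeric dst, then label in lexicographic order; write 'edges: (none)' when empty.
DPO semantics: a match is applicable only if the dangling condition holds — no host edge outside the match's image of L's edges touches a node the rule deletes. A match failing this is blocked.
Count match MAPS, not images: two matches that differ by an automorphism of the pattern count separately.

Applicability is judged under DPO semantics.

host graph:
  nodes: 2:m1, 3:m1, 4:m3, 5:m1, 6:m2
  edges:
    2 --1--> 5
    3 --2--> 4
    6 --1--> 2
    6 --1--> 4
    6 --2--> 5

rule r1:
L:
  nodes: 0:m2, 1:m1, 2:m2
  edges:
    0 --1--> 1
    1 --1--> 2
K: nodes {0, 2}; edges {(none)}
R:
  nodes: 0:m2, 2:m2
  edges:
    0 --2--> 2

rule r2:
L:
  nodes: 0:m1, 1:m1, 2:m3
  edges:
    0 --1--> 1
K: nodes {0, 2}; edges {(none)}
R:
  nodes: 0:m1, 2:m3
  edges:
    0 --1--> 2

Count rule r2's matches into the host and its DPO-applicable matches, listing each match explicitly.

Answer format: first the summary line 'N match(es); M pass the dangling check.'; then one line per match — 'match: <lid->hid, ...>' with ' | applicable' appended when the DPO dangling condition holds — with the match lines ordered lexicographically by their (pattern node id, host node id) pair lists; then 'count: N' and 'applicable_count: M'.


1 match(es); 0 pass the dangling check.
match: 0->2, 1->5, 2->4
count: 1
applicable_count: 0


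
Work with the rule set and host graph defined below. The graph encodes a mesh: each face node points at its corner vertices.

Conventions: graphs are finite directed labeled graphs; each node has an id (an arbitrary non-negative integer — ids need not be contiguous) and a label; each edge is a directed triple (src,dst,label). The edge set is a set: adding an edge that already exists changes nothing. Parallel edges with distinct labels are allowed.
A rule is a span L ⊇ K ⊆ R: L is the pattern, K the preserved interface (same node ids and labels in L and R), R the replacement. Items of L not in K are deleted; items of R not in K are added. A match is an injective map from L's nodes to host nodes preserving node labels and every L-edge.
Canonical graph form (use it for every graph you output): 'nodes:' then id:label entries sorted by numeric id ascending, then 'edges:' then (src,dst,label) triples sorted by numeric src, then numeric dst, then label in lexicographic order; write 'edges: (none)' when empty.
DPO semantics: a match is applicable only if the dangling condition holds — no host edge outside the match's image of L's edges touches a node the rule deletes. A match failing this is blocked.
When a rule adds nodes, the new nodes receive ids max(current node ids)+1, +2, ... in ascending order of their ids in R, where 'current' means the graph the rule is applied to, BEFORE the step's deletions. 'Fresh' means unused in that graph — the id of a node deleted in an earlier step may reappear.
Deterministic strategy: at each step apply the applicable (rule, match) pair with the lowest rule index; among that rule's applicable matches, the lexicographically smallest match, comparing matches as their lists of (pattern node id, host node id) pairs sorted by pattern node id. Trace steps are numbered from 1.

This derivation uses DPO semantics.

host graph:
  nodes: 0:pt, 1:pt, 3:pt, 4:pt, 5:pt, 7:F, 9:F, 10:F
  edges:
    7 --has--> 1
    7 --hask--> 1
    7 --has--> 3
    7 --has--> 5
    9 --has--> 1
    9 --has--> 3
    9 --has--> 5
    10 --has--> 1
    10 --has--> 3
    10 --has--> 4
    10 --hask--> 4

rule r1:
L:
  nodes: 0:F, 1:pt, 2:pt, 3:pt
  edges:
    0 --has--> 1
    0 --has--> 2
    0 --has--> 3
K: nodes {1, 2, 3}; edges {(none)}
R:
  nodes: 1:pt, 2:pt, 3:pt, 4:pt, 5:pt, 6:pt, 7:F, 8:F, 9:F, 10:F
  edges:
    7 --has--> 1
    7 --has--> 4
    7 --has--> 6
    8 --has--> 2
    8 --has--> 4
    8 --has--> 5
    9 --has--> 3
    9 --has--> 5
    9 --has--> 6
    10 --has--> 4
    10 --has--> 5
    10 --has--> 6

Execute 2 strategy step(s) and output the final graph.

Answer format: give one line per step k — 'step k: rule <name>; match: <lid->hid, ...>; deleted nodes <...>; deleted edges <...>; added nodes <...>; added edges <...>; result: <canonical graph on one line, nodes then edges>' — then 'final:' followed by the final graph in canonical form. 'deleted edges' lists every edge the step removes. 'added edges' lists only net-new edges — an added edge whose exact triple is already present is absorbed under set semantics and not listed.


step 1: rule r1; match: 0->9, 1->1, 2->3, 3->5; deleted nodes 9; deleted edges (9,1,has); (9,3,has); (9,5,has); added nodes 11, 12, 13, 14, 15, 16, 17; added edges (14,1,has); (14,11,has); (14,13,has); (15,3,has); (15,11,has); (15,12,has); (16,5,has); (16,12,has); (16,13,has); (17,11,has); (17,12,has); (17,13,has); result: nodes: 0:pt, 1:pt, 3:pt, 4:pt, 5:pt, 7:F, 10:F, 11:pt, 12:pt, 13:pt, 14:F, 15:F, 16:F, 17:F edges: (7,1,has); (7,1,hask); (7,3,has); (7,5,has); (10,1,has); (10,3,has); (10,4,has); (10,4,hask); (14,1,has); (14,11,has); (14,13,has); (15,3,has); (15,11,has); (15,12,has); (16,5,has); (16,12,has); (16,13,has); (17,11,has); (17,12,has); (17,13,has)
step 2: rule r1; match: 0->14, 1->1, 2->11, 3->13; deleted nodes 14; deleted edges (14,1,has); (14,11,has); (14,13,has); added nodes 18, 19, 20, 21, 22, 23, 24; added edges (21,1,has); (21,18,has); (21,20,has); (22,11,has); (22,18,has); (22,19,has); (23,13,has); (23,19,has); (23,20,has); (24,18,has); (24,19,has); (24,20,has); result: nodes: 0:pt, 1:pt, 3:pt, 4:pt, 5:pt, 7:F, 10:F, 11:pt, 12:pt, 13:pt, 15:F, 16:F, 17:F, 18:pt, 19:pt, 20:pt, 21:F, 22:F, 23:F, 24:F edges: (7,1,has); (7,1,hask); (7,3,has); (7,5,has); (10,1,has); (10,3,has); (10,4,has); (10,4,hask); (15,3,has); (15,11,has); (15,12,has); (16,5,has); (16,12,has); (16,13,has); (17,11,has); (17,12,has); (17,13,has); (21,1,has); (21,18,has); (21,20,has); (22,11,has); (22,18,has); (22,19,has); (23,13,has); (23,19,has); (23,20,has); (24,18,has); (24,19,has); (24,20,has)
final:
nodes: 0:pt, 1:pt, 3:pt, 4:pt, 5:pt, 7:F, 10:F, 11:pt, 12:pt, 13:pt, 15:F, 16:F, 17:F, 18:pt, 19:pt, 20:pt, 21:F, 22:F, 23:F, 24:F
edges: (7,1,has); (7,1,hask); (7,3,has); (7,5,has); (10,1,has); (10,3,has); (10,4,has); (10,4,hask); (15,3,has); (15,11,has); (15,12,has); (16,5,has); (16,12,has); (16,13,has); (17,11,has); (17,12,has); (17,13,has); (21,1,has); (21,18,has); (21,20,has); (22,11,has); (22,18,has); (22,19,has); (23,13,has); (23,19,has); (23,20,has); (24,18,has); (24,19,has); (24,20,has)


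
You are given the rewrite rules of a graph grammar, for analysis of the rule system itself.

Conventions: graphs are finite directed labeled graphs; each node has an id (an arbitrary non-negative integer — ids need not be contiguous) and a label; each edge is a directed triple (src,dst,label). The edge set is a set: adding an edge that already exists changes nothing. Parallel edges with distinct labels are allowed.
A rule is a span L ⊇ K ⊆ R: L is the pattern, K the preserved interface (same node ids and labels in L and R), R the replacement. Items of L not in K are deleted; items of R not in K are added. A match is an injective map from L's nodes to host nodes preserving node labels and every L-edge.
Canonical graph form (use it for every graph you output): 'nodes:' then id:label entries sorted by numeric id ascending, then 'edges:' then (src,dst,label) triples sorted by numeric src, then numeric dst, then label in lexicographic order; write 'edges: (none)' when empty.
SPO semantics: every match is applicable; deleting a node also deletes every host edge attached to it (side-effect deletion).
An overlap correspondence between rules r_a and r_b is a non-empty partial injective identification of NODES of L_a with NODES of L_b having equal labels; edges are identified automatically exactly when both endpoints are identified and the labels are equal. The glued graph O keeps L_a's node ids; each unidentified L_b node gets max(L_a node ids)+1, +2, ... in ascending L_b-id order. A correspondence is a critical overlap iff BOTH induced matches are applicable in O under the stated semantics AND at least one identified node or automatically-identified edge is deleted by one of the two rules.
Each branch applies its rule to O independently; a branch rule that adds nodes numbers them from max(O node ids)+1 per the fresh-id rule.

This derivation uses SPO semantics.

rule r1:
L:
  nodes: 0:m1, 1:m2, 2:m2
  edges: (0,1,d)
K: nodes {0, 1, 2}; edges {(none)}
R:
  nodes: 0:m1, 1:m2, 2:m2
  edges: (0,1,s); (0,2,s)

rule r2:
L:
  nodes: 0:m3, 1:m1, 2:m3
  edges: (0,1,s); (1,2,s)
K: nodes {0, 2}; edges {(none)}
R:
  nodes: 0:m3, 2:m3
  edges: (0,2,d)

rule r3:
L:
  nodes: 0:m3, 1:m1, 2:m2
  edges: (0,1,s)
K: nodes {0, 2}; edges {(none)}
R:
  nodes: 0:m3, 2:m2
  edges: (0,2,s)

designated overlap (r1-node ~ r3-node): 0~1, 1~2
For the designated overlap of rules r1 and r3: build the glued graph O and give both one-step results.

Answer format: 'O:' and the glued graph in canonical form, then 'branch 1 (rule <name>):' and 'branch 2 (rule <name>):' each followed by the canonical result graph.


O:
nodes: 0:m1, 1:m2, 2:m2, 3:m3
edges: (0,1,d); (3,0,s)
branch 1 (rule r1):
nodes: 0:m1, 1:m2, 2:m2, 3:m3
edges: (0,1,s); (0,2,s); (3,0,s)
branch 2 (rule r3):
nodes: 1:m2, 2:m2, 3:m3
edges: (3,1,s)


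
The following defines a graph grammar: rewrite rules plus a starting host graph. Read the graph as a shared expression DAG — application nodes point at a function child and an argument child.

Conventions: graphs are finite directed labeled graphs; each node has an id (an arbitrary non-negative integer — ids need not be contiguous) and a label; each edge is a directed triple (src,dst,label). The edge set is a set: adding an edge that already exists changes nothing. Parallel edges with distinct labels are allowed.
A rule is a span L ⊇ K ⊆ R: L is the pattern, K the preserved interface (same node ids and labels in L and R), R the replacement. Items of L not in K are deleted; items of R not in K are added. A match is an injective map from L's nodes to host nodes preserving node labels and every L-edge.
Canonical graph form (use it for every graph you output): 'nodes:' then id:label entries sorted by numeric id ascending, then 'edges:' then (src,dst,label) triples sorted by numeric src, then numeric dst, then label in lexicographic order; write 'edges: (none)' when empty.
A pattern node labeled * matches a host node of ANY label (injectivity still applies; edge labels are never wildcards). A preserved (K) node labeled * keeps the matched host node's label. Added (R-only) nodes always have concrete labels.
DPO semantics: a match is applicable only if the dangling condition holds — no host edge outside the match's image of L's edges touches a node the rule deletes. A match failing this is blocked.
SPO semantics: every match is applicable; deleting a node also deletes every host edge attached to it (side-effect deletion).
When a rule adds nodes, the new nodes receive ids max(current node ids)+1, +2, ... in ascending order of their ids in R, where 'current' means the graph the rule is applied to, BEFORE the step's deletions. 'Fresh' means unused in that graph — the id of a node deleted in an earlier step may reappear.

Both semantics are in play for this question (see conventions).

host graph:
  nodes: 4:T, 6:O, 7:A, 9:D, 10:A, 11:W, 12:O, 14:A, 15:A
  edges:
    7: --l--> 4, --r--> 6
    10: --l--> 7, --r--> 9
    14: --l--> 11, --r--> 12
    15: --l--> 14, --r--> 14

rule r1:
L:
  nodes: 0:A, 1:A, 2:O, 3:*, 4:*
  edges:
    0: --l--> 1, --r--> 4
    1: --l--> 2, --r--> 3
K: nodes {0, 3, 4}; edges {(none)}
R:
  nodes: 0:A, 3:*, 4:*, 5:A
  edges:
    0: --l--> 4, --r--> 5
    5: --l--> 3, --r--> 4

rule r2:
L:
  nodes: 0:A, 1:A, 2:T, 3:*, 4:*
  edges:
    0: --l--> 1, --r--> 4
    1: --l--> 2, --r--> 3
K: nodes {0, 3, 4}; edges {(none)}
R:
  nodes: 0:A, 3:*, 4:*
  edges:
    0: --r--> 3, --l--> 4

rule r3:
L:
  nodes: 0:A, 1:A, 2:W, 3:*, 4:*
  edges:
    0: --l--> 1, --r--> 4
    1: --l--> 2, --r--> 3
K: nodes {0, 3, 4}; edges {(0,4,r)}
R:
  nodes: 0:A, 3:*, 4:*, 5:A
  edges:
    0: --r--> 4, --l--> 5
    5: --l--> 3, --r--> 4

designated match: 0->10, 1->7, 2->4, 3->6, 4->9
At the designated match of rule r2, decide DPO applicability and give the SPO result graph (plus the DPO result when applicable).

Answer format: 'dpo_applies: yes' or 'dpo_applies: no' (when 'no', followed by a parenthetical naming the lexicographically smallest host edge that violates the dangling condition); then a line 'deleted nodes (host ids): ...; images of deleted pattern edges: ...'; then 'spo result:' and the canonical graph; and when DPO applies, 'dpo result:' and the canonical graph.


dpo_applies: yes
deleted nodes (host ids): 4, 7; images of deleted pattern edges: (7,4,l); (7,6,r); (10,7,l); (10,9,r)
spo result:
nodes: 6:O, 9:D, 10:A, 11:W, 12:O, 14:A, 15:A
edges: (10,6,r); (10,9,l); (14,11,l); (14,12,r); (15,14,l); (15,14,r)
dpo result:
nodes: 6:O, 9:D, 10:A, 11:W, 12:O, 14:A, 15:A
edges: (10,6,r); (10,9,l); (14,11,l); (14,12,r); (15,14,l); (15,14,r)
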